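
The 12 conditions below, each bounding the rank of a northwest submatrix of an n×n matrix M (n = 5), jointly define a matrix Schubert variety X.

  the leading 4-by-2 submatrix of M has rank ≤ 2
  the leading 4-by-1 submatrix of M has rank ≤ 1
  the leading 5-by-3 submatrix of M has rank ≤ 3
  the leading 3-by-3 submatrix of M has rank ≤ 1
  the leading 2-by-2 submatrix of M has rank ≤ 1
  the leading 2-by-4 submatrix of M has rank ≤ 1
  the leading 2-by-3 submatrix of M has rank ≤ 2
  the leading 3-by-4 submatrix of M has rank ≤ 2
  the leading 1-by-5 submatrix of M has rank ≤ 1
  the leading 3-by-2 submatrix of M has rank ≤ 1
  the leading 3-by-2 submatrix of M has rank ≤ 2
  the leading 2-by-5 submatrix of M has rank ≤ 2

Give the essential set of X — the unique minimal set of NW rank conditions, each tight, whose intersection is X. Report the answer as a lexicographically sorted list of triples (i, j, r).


Rank table r_w(5×5) implied by the 12 constraints:

  R[1]: 1 1 1 1 1
  R[2]: 1 1 1 1 2
  R[3]: 1 1 1 2 3
  R[4]: 1 2 2 3 4
  R[5]: 1 2 3 4 5

the unique w with this rank table is (1, 5, 4, 2, 3).

|D(w)|=5, |Ess(w)|=2:

[(2, 4, 1), (3, 3, 1)]


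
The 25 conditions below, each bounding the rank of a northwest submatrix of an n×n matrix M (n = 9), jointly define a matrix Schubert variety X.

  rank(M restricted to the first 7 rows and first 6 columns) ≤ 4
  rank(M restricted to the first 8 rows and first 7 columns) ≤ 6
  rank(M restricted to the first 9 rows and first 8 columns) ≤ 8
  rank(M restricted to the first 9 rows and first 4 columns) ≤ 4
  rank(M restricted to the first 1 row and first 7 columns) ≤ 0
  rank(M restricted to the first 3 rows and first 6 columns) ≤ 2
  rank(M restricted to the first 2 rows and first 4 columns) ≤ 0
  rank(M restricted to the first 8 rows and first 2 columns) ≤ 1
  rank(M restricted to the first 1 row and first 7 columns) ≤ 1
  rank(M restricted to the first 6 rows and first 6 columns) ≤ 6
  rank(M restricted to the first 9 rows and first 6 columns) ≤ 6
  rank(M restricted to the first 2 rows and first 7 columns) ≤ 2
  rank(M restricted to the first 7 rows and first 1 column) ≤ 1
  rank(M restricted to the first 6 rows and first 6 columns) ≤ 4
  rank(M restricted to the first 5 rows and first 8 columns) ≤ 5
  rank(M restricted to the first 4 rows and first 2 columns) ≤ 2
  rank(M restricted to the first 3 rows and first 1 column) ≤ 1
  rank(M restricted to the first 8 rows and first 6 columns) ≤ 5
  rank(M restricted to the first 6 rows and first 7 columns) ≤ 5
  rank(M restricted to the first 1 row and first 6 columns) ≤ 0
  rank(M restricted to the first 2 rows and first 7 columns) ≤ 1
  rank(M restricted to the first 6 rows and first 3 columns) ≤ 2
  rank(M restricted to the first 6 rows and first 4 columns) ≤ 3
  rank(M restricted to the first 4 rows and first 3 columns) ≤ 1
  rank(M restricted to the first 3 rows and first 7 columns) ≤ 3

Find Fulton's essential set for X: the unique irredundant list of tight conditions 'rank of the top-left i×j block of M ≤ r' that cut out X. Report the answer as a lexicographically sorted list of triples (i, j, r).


Recovering R(i,j) via the rank-extension bound from the 25 conditions:

  row 1: 0, 0, 0, 0, 0, 0, 0, 1, 1
  row 2: 0, 0, 0, 0, 1, 1, 1, 2, 2
  row 3: 1, 1, 1, 1, 2, 2, 2, 3, 3
  row 4: 1, 1, 1, 2, 3, 3, 3, 4, 4
  row 5: 1, 1, 2, 3, 4, 4, 4, 5, 5
  row 6: 1, 1, 2, 3, 4, 4, 5, 6, 6
  row 7: 1, 1, 2, 3, 4, 4, 5, 6, 7
  row 8: 1, 1, 2, 3, 4, 5, 6, 7, 8
  row 9: 1, 2, 3, 4, 5, 6, 7, 8, 9

reading off 1-entries of Δ²R: w = (8, 5, 1, 4, 3, 7, 9, 6, 2).

|D(w)|=19, |Ess(w)|=5:

[(1, 7, 0), (2, 4, 0), (4, 3, 1), (7, 6, 4), (8, 2, 1)]


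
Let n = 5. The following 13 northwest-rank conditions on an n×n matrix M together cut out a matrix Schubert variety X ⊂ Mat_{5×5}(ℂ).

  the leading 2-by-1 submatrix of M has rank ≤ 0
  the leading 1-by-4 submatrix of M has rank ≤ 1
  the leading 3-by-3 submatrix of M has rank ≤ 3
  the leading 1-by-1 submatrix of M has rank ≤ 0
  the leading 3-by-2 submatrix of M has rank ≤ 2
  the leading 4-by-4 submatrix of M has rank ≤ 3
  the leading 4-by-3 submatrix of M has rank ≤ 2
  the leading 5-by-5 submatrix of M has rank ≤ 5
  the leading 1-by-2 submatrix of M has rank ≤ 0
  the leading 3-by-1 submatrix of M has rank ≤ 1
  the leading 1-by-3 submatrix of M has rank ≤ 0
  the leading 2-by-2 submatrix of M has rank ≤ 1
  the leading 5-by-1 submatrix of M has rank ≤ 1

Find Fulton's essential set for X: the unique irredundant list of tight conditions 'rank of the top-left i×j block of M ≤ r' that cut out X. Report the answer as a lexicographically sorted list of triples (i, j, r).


Computing R[i][j] = min implied NW-rank bound (n=5, 13 conditions):

  row 1: 0, 0, 0, 1, 1
  row 2: 0, 1, 1, 2, 2
  row 3: 1, 2, 2, 3, 3
  row 4: 1, 2, 2, 3, 4
  row 5: 1, 2, 3, 4, 5

reading off 1-entries of Δ²R: w = (4, 2, 1, 5, 3).

Rothe diagram D(w) (5 cells), 3 SE-corners (essential conditions):

[(1, 3, 0), (2, 1, 0), (4, 3, 2)]


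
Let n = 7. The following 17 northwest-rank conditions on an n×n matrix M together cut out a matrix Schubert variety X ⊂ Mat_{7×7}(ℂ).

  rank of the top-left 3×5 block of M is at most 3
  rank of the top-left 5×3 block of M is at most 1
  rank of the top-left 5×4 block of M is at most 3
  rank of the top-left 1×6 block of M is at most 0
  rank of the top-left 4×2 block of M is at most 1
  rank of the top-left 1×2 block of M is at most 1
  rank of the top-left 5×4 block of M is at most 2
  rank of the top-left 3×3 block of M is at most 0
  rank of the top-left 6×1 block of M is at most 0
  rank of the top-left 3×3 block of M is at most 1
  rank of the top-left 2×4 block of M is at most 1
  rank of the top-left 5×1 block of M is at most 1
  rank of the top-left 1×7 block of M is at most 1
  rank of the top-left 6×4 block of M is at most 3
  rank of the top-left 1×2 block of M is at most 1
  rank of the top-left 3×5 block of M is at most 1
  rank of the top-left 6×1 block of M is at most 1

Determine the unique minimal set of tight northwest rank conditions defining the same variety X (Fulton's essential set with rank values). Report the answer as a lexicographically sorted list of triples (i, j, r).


Recovering R(i,j) via the rank-extension bound from the 17 conditions:

  i=1: 0, 0, 0, 0, 0, 0, 1
  i=2: 0, 0, 0, 1, 1, 1, 2
  i=3: 0, 0, 0, 1, 1, 2, 3
  i=4: 0, 1, 1, 2, 2, 3, 4
  i=5: 0, 1, 1, 2, 3, 4, 5
  i=6: 0, 1, 2, 3, 4, 5, 6
  i=7: 1, 2, 3, 4, 5, 6, 7

giving w = (7, 4, 6, 2, 5, 3, 1) via Δ²R.

|D(w)|=17, |Ess(w)|=5:

[(1, 6, 0), (3, 3, 0), (3, 5, 1), (5, 3, 1), (6, 1, 0)]


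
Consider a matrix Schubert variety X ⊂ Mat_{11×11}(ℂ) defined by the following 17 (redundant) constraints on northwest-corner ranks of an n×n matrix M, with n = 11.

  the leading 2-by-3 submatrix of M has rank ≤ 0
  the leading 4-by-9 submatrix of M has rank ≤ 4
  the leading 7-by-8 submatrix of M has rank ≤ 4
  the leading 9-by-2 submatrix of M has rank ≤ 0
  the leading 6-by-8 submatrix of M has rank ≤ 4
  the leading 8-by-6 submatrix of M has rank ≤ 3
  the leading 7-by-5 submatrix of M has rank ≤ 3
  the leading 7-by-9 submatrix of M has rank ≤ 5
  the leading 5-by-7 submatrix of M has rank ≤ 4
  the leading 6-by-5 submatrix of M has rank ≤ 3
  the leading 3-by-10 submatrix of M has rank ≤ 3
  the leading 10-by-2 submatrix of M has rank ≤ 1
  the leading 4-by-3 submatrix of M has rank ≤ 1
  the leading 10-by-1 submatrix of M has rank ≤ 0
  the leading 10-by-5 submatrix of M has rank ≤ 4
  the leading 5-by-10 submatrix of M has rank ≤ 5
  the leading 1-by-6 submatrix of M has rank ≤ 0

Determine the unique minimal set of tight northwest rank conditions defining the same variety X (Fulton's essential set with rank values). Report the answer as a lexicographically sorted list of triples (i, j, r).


Recovering R(i,j) via the rank-extension bound from the 17 conditions:

  0, 0, 0, 0, 0, 0, 1, 1, 1, 1, 1
  0, 0, 0, 1, 1, 1, 2, 2, 2, 2, 2
  0, 0, 1, 2, 2, 2, 3, 3, 3, 3, 3
  0, 0, 1, 2, 3, 3, 4, 4, 4, 4, 4
  0, 0, 1, 2, 3, 3, 4, 4, 5, 5, 5
  0, 0, 1, 2, 3, 3, 4, 4, 5, 6, 6
  0, 0, 1, 2, 3, 3, 4, 4, 5, 6, 7
  0, 0, 1, 2, 3, 3, 4, 5, 6, 7, 8
  0, 0, 1, 2, 3, 4, 5, 6, 7, 8, 9
  0, 1, 2, 3, 4, 5, 6, 7, 8, 9, 10
  1, 2, 3, 4, 5, 6, 7, 8, 9, 10, 11

second differences of R give the permutation w = (7, 4, 3, 5, 9, 10, 11, 8, 6, 2, 1).

Fulton essential set (6 of the 31 Rothe cells):

[(1, 6, 0), (2, 3, 0), (7, 8, 4), (8, 6, 3), (9, 2, 0), (10, 1, 0)]


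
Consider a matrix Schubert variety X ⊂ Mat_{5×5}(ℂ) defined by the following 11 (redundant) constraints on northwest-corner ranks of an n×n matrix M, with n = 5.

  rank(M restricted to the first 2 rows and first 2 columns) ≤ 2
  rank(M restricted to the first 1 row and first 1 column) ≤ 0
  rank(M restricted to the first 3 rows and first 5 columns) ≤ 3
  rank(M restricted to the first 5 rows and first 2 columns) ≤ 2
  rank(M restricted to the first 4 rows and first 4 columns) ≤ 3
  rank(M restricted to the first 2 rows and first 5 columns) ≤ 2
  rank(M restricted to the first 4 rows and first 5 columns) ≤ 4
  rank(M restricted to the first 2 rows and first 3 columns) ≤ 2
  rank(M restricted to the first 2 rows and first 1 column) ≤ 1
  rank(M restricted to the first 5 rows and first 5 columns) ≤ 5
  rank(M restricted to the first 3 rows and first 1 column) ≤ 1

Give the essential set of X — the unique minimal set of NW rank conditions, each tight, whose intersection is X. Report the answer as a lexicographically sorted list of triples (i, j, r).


Reconstructing r_w from the 11 given conditions:

  i=1: 0 | 1 | 1 | 1 | 1
  i=2: 1 | 2 | 2 | 2 | 2
  i=3: 1 | 2 | 3 | 3 | 3
  i=4: 1 | 2 | 3 | 3 | 4
  i=5: 1 | 2 | 3 | 4 | 5

hence w(1..5) = (2, 1, 3, 5, 4).

Fulton essential set (2 of the 2 Rothe cells):

[(1, 1, 0), (4, 4, 3)]


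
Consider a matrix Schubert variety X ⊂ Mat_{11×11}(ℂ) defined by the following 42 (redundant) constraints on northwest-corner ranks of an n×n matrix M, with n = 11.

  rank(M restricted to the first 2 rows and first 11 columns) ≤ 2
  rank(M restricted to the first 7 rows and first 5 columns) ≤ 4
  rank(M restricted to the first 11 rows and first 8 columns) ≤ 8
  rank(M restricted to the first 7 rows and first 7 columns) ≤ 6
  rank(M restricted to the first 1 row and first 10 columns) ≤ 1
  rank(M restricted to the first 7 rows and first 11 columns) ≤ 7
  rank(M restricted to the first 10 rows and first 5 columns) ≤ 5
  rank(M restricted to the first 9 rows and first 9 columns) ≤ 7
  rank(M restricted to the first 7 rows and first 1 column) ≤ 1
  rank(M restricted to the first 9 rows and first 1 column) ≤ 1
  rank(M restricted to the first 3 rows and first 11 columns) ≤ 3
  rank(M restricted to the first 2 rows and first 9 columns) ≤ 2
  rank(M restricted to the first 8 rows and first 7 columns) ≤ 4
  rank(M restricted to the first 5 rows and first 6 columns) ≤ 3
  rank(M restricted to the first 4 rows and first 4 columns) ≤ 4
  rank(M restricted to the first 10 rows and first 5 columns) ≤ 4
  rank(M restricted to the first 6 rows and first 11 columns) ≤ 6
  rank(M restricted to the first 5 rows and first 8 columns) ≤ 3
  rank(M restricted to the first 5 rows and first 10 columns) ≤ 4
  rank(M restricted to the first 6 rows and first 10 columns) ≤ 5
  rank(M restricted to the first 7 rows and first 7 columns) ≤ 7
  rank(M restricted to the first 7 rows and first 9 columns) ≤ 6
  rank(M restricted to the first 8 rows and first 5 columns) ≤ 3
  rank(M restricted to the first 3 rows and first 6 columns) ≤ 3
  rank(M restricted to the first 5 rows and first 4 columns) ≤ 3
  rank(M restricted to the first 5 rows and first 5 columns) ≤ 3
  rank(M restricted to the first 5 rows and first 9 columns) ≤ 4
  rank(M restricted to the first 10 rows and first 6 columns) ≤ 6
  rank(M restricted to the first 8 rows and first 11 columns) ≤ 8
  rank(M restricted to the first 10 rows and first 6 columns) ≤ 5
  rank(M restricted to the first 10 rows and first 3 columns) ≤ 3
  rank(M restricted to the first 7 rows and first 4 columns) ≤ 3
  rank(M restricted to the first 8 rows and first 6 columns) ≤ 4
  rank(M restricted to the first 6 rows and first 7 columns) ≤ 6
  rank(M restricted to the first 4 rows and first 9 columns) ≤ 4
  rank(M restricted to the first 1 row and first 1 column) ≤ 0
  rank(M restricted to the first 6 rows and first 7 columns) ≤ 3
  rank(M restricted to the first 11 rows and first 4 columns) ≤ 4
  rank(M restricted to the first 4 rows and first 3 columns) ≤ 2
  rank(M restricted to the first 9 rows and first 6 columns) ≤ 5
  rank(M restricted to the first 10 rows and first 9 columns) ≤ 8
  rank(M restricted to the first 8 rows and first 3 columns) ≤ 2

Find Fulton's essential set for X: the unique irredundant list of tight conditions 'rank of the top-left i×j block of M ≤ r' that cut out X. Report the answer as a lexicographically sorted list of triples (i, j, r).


Rank table r_w(11×11) implied by the 42 constraints:

  0, 1, 1, 1, 1, 1, 1, 1, 1, 1, 1
  1, 2, 2, 2, 2, 2, 2, 2, 2, 2, 2
  1, 2, 2, 3, 3, 3, 3, 3, 3, 3, 3
  1, 2, 2, 3, 3, 3, 3, 3, 4, 4, 4
  1, 2, 2, 3, 3, 3, 3, 3, 4, 4, 5
  1, 2, 2, 3, 3, 3, 3, 4, 5, 5, 6
  1, 2, 2, 3, 3, 4, 4, 5, 6, 6, 7
  1, 2, 2, 3, 3, 4, 4, 5, 6, 7, 8
  1, 2, 3, 4, 4, 5, 5, 6, 7, 8, 9
  1, 2, 3, 4, 4, 5, 6, 7, 8, 9, 10
  1, 2, 3, 4, 5, 6, 7, 8, 9, 10, 11

the unique w with this rank table is (2, 1, 4, 9, 11, 8, 6, 10, 3, 7, 5).

Fulton essential set (8 of the 23 Rothe cells):

[(1, 1, 0), (5, 8, 3), (5, 10, 4), (6, 7, 3), (8, 3, 2), (8, 5, 3), (8, 7, 4), (10, 5, 4)]


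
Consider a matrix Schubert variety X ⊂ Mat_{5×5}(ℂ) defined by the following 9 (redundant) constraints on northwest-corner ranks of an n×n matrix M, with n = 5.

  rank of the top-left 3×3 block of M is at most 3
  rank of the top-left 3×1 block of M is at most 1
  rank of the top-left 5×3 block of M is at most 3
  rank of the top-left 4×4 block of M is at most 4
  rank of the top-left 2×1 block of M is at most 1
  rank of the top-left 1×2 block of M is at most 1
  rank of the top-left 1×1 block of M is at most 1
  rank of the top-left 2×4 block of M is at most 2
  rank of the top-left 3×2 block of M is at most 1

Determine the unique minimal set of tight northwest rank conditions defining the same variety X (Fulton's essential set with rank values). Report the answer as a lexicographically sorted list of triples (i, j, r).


Recovering R(i,j) via the rank-extension bound from the 9 conditions:

  i=1: 1 1 1 1 1
  i=2: 1 1 2 2 2
  i=3: 1 1 2 3 3
  i=4: 1 2 3 4 4
  i=5: 1 2 3 4 5

giving w = (1, 3, 4, 2, 5) via Δ²R.

D(w) has 2 cells with 1 SE-corner; essential set:

[(3, 2, 1)]


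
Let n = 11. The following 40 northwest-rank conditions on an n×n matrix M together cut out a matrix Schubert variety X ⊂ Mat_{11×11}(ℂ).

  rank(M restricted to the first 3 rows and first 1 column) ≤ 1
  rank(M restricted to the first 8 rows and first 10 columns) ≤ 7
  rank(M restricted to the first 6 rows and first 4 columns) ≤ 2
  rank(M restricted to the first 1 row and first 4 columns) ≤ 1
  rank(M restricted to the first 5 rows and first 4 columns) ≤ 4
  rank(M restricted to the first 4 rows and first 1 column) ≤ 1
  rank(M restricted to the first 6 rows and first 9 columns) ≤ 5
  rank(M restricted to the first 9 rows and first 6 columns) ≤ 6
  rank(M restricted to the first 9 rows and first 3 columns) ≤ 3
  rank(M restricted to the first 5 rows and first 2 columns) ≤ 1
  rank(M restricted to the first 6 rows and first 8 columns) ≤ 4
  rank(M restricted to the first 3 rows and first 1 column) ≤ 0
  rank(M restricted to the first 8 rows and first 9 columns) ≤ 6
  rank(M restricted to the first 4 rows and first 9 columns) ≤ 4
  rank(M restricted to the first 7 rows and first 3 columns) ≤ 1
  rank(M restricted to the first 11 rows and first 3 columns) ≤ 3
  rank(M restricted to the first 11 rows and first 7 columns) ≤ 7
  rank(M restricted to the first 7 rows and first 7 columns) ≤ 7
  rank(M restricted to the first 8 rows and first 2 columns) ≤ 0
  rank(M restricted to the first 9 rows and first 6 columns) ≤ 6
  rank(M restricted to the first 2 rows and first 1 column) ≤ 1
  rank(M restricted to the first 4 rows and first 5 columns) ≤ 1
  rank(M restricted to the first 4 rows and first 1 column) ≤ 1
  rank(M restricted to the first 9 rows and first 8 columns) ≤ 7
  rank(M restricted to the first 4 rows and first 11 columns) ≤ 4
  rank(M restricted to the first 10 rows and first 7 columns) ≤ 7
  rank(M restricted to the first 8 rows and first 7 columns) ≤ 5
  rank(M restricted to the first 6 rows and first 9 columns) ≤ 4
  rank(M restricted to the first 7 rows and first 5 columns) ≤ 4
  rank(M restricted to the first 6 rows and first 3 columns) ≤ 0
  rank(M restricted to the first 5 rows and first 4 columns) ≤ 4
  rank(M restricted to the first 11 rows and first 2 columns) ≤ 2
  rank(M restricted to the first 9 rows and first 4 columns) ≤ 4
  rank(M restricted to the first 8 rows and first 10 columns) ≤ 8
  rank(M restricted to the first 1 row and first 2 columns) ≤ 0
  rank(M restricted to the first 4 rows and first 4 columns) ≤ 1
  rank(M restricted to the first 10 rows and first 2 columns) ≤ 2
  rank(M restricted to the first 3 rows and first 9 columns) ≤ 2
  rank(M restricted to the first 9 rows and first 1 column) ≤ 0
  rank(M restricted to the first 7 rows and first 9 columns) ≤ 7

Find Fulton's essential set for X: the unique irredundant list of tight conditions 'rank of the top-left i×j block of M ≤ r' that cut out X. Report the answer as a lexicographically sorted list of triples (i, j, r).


Propagating the 40 rank bounds to every northwest block:

  row 1: 0 0 0 1 1 1 1 1 1 1 1
  row 2: 0 0 0 1 1 2 2 2 2 2 2
  row 3: 0 0 0 1 1 2 2 2 2 3 3
  row 4: 0 0 0 1 1 2 3 3 3 4 4
  row 5: 0 0 0 1 2 3 4 4 4 5 5
  row 6: 0 0 0 1 2 3 4 4 4 5 6
  row 7: 0 0 1 2 3 4 5 5 5 6 7
  row 8: 0 0 1 2 3 4 5 6 6 7 8
  row 9: 0 1 2 3 4 5 6 7 7 8 9
  row 10: 1 2 3 4 5 6 7 8 8 9 10
  row 11: 1 2 3 4 5 6 7 8 9 10 11

reading off 1-entries of Δ²R: w = (4, 6, 10, 7, 5, 11, 3, 8, 2, 1, 9).

Rothe diagram D(w) (31 cells), 6 SE-corners (essential conditions):

[(3, 9, 2), (4, 5, 1), (6, 3, 0), (6, 9, 4), (8, 2, 0), (9, 1, 0)]


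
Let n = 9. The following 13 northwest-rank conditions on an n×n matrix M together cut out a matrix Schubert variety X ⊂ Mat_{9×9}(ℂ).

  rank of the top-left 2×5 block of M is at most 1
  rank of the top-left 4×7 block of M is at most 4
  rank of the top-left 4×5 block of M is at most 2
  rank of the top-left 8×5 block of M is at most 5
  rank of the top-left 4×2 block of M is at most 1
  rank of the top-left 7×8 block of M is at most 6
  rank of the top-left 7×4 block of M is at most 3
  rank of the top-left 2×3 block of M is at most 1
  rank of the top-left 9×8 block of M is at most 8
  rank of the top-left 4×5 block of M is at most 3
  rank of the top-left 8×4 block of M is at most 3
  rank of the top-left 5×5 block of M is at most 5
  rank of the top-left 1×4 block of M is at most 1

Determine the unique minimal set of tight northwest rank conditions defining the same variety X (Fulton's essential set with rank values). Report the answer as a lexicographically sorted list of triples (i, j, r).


Propagating the 13 rank bounds to every northwest block:

  R[1]: 1 | 1 | 1 | 1 | 1 | 1 | 1 | 1 | 1
  R[2]: 1 | 1 | 1 | 1 | 1 | 2 | 2 | 2 | 2
  R[3]: 1 | 1 | 2 | 2 | 2 | 3 | 3 | 3 | 3
  R[4]: 1 | 1 | 2 | 2 | 2 | 3 | 4 | 4 | 4
  R[5]: 1 | 2 | 3 | 3 | 3 | 4 | 5 | 5 | 5
  R[6]: 1 | 2 | 3 | 3 | 4 | 5 | 6 | 6 | 6
  R[7]: 1 | 2 | 3 | 3 | 4 | 5 | 6 | 6 | 7
  R[8]: 1 | 2 | 3 | 3 | 4 | 5 | 6 | 7 | 8
  R[9]: 1 | 2 | 3 | 4 | 5 | 6 | 7 | 8 | 9

reading off 1-entries of Δ²R: w = (1, 6, 3, 7, 2, 5, 9, 8, 4).

Fulton essential set (5 of the 12 Rothe cells):

[(2, 5, 1), (4, 2, 1), (4, 5, 2), (7, 8, 6), (8, 4, 3)]


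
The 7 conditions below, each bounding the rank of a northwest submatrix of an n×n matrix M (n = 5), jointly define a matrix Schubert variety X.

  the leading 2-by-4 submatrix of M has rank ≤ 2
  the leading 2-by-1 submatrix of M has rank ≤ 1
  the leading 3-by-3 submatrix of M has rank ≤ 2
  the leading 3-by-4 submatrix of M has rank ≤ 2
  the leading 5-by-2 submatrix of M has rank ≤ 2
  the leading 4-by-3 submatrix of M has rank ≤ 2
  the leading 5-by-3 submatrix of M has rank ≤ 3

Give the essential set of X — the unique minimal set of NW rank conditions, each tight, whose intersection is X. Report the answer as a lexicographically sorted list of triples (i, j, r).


Reconstructing r_w from the 7 given conditions:

  R[1]: 1 | 1 | 1 | 1 | 1
  R[2]: 1 | 2 | 2 | 2 | 2
  R[3]: 1 | 2 | 2 | 2 | 3
  R[4]: 1 | 2 | 2 | 3 | 4
  R[5]: 1 | 2 | 3 | 4 | 5

hence w(1..5) = (1, 2, 5, 4, 3).

|D(w)|=3, |Ess(w)|=2:

[(3, 4, 2), (4, 3, 2)]


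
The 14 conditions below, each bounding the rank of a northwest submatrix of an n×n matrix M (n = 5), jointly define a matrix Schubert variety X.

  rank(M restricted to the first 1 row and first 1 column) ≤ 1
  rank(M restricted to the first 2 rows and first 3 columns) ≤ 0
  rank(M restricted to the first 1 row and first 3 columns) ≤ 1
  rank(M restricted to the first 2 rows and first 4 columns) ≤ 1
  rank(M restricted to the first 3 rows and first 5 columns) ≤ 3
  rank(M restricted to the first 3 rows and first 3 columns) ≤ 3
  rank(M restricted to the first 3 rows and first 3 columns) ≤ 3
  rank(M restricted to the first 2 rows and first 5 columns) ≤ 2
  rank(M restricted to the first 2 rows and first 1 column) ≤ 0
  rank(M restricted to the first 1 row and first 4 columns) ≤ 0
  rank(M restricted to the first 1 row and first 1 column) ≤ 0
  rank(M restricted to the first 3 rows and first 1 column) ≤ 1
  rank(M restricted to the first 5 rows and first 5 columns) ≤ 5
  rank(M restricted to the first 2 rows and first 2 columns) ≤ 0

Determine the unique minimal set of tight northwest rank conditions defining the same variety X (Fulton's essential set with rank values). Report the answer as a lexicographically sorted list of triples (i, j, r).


Computing R[i][j] = min implied NW-rank bound (n=5, 14 conditions):

  R[1]: 0 0 0 0 1
  R[2]: 0 0 0 1 2
  R[3]: 1 1 1 2 3
  R[4]: 1 2 2 3 4
  R[5]: 1 2 3 4 5

second differences of R give the permutation w = (5, 4, 1, 2, 3).

|D(w)|=7, |Ess(w)|=2:

[(1, 4, 0), (2, 3, 0)]


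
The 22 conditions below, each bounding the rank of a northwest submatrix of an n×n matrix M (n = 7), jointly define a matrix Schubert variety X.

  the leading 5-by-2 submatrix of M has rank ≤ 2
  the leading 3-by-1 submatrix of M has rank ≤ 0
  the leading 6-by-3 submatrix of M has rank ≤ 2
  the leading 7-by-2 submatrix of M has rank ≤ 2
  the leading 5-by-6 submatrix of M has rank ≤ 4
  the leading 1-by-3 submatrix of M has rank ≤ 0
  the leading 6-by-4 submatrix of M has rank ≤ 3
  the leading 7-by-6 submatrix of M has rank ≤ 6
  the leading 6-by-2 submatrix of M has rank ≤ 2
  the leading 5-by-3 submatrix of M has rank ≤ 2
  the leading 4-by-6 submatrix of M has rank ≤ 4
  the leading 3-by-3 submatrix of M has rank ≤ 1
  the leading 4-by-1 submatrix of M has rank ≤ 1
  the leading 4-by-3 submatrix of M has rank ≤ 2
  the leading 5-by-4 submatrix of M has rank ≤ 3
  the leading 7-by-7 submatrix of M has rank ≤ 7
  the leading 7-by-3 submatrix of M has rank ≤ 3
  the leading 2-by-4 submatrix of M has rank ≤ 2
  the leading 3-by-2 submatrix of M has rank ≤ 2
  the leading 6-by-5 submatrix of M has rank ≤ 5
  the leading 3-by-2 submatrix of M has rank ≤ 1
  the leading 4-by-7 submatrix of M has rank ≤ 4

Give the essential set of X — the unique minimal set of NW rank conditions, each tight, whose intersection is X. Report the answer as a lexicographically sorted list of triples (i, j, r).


Reconstructing r_w from the 22 given conditions:

  i=1: 0, 0, 0, 1, 1, 1, 1
  i=2: 0, 1, 1, 2, 2, 2, 2
  i=3: 0, 1, 1, 2, 3, 3, 3
  i=4: 1, 2, 2, 3, 4, 4, 4
  i=5: 1, 2, 2, 3, 4, 4, 5
  i=6: 1, 2, 2, 3, 4, 5, 6
  i=7: 1, 2, 3, 4, 5, 6, 7

so w = (4, 2, 5, 1, 7, 6, 3).

5 SE-corners of the 9-cell Rothe diagram give Ess(w):

[(1, 3, 0), (3, 1, 0), (3, 3, 1), (5, 6, 4), (6, 3, 2)]


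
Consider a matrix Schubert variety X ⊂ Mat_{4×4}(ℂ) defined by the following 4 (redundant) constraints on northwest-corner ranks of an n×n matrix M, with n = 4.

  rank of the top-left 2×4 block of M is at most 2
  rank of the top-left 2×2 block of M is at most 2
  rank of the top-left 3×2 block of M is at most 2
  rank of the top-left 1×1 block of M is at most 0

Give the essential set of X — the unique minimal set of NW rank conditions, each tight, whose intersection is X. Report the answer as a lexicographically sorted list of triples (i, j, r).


Reconstructing r_w from the 4 given conditions:

  R[1]: 0 | 1 | 1 | 1
  R[2]: 1 | 2 | 2 | 2
  R[3]: 1 | 2 | 3 | 3
  R[4]: 1 | 2 | 3 | 4

so w = (2, 1, 3, 4).

Rothe diagram D(w) (1 cell), 1 SE-corner (essential condition):

[(1, 1, 0)]


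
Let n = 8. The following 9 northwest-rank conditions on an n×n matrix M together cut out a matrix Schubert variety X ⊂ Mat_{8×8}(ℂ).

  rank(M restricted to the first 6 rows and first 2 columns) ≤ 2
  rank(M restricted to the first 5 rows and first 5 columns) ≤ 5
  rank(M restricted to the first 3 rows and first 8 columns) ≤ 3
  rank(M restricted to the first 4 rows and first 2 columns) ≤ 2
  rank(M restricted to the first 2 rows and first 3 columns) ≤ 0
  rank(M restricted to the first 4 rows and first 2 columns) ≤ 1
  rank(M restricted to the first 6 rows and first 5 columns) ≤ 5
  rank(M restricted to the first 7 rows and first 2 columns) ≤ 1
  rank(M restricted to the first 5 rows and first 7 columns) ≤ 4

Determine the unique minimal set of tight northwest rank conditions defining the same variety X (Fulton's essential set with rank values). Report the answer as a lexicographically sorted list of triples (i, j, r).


Propagating the 9 rank bounds to every northwest block:

  row 1: 0  0  0  1  1  1  1  1
  row 2: 0  0  0  1  2  2  2  2
  row 3: 1  1  1  2  3  3  3  3
  row 4: 1  1  2  3  4  4  4  4
  row 5: 1  1  2  3  4  4  4  5
  row 6: 1  1  2  3  4  5  5  6
  row 7: 1  1  2  3  4  5  6  7
  row 8: 1  2  3  4  5  6  7  8

so w = (4, 5, 1, 3, 8, 6, 7, 2).

3 SE-corners of the 12-cell Rothe diagram give Ess(w):

[(2, 3, 0), (5, 7, 4), (7, 2, 1)]


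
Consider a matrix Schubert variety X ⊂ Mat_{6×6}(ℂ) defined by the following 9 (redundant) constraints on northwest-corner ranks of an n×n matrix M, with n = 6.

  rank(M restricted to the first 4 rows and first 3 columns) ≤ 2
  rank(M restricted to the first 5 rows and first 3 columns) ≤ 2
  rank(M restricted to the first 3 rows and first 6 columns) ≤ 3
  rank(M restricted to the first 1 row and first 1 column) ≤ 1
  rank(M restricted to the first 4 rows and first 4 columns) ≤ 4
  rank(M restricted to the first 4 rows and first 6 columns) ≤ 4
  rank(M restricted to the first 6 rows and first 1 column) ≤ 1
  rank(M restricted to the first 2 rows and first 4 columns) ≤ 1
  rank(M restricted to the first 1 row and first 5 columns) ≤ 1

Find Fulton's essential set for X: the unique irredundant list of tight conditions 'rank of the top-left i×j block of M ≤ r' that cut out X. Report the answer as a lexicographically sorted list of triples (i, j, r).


Reconstructing r_w from the 9 given conditions:

  row 1: 1  1  1  1  1  1
  row 2: 1  1  1  1  2  2
  row 3: 1  2  2  2  3  3
  row 4: 1  2  2  3  4  4
  row 5: 1  2  2  3  4  5
  row 6: 1  2  3  4  5  6

reading off 1-entries of Δ²R: w = (1, 5, 2, 4, 6, 3).

Rothe diagram D(w) (5 cells), 2 SE-corners (essential conditions):

[(2, 4, 1), (5, 3, 2)]


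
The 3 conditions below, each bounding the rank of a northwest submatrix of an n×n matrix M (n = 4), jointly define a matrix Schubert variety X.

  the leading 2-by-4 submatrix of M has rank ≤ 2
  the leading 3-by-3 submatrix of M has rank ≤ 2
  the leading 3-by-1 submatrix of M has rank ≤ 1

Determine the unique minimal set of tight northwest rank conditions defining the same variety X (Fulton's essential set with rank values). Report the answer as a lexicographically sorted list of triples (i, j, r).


Propagating the 3 rank bounds to every northwest block:

  R[1]: 1, 1, 1, 1
  R[2]: 1, 2, 2, 2
  R[3]: 1, 2, 2, 3
  R[4]: 1, 2, 3, 4

second differences of R give the permutation w = (1, 2, 4, 3).

1 SE-corner of the 1-cell Rothe diagram gives Ess(w):

[(3, 3, 2)]


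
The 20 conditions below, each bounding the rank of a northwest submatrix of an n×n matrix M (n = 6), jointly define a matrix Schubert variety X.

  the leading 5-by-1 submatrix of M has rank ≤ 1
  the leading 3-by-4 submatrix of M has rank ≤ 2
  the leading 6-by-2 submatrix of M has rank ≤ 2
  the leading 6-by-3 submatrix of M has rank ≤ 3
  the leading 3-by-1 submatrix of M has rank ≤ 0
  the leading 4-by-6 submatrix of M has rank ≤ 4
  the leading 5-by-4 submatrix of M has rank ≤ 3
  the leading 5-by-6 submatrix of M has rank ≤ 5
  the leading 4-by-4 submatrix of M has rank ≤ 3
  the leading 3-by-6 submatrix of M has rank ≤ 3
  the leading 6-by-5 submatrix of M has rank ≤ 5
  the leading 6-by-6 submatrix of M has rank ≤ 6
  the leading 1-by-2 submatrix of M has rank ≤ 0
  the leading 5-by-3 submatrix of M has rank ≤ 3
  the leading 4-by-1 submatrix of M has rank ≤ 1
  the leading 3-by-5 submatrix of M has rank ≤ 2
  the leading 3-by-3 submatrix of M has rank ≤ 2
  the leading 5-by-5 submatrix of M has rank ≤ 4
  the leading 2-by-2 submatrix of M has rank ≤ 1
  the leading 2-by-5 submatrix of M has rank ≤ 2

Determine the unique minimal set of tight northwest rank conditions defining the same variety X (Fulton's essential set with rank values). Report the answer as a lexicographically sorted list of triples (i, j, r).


Computing R[i][j] = min implied NW-rank bound (n=6, 20 conditions):

  R[1]: 0  0  1  1  1  1
  R[2]: 0  1  2  2  2  2
  R[3]: 0  1  2  2  2  3
  R[4]: 1  2  3  3  3  4
  R[5]: 1  2  3  3  4  5
  R[6]: 1  2  3  4  5  6

the unique w with this rank table is (3, 2, 6, 1, 5, 4).

4 SE-corners of the 7-cell Rothe diagram give Ess(w):

[(1, 2, 0), (3, 1, 0), (3, 5, 2), (5, 4, 3)]


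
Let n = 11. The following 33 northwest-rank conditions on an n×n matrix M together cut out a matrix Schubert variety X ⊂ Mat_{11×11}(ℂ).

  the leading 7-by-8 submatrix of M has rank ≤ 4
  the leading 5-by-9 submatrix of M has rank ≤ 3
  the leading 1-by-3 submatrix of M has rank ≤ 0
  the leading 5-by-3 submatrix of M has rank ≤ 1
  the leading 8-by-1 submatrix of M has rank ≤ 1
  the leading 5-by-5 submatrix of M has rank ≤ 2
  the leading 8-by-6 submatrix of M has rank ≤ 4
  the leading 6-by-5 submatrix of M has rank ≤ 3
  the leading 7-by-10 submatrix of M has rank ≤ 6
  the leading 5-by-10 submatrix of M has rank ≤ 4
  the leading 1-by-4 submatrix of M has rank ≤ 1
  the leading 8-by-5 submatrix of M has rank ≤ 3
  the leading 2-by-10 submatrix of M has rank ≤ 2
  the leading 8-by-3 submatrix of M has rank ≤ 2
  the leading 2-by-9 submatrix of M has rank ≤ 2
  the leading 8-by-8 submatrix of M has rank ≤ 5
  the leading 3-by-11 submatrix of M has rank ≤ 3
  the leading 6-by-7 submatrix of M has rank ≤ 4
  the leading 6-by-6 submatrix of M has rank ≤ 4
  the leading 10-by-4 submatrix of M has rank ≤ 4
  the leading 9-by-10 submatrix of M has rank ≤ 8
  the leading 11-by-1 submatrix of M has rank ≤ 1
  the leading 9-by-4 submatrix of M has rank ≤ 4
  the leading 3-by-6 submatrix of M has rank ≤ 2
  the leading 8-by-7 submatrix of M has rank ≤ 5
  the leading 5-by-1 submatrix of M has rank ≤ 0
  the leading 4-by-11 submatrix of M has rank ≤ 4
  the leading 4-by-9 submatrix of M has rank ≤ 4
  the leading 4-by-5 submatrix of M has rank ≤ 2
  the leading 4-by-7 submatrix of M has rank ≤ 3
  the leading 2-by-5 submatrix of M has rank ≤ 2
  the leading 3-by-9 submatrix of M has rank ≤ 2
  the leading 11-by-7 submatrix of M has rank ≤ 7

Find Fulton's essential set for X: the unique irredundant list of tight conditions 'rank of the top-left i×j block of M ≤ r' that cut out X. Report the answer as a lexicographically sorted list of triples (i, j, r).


Rank table r_w(11×11) implied by the 33 constraints:

  0, 0, 0, 1, 1, 1, 1, 1, 1, 1, 1
  0, 1, 1, 2, 2, 2, 2, 2, 2, 2, 2
  0, 1, 1, 2, 2, 2, 2, 2, 2, 3, 3
  0, 1, 1, 2, 2, 3, 3, 3, 3, 4, 4
  0, 1, 1, 2, 2, 3, 3, 3, 3, 4, 5
  1, 2, 2, 3, 3, 4, 4, 4, 4, 5, 6
  1, 2, 2, 3, 3, 4, 4, 4, 5, 6, 7
  1, 2, 2, 3, 3, 4, 5, 5, 6, 7, 8
  1, 2, 3, 4, 4, 5, 6, 6, 7, 8, 9
  1, 2, 3, 4, 5, 6, 7, 7, 8, 9, 10
  1, 2, 3, 4, 5, 6, 7, 8, 9, 10, 11

hence w(1..11) = (4, 2, 10, 6, 11, 1, 9, 7, 3, 5, 8).

ℓ(w)=26; the 9 essential cells (i,j,r):

[(1, 3, 0), (3, 9, 2), (5, 1, 0), (5, 3, 1), (5, 5, 2), (5, 9, 3), (7, 8, 4), (8, 3, 2), (8, 5, 3)]


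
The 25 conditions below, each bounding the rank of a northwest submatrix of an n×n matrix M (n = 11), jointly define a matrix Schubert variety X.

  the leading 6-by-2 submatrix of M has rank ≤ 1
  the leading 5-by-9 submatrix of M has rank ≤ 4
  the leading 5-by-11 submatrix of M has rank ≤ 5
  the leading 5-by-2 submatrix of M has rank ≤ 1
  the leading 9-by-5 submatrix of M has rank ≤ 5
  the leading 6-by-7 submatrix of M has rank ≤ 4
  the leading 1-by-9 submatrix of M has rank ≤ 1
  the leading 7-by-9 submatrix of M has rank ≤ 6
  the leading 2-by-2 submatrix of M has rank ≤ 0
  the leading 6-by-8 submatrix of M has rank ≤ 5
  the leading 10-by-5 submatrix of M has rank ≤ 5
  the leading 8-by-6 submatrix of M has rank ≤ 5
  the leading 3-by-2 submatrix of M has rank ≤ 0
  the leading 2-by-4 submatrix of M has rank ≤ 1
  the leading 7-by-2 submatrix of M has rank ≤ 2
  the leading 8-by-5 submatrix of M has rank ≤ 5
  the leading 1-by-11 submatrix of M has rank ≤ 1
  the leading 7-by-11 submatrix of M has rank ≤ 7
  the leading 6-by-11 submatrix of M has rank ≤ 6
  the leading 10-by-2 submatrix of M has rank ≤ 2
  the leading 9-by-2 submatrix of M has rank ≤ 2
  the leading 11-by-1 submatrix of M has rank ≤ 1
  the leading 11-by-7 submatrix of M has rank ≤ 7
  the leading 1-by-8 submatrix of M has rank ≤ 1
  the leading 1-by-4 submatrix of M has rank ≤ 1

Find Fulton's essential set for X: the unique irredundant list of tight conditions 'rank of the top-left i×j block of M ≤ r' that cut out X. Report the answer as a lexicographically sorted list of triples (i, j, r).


Rank table r_w(11×11) implied by the 25 constraints:

  row 1: 0, 0, 1, 1, 1, 1, 1, 1, 1, 1, 1
  row 2: 0, 0, 1, 1, 2, 2, 2, 2, 2, 2, 2
  row 3: 0, 0, 1, 2, 3, 3, 3, 3, 3, 3, 3
  row 4: 1, 1, 2, 3, 4, 4, 4, 4, 4, 4, 4
  row 5: 1, 1, 2, 3, 4, 4, 4, 4, 4, 5, 5
  row 6: 1, 1, 2, 3, 4, 4, 4, 5, 5, 6, 6
  row 7: 1, 2, 3, 4, 5, 5, 5, 6, 6, 7, 7
  row 8: 1, 2, 3, 4, 5, 5, 6, 7, 7, 8, 8
  row 9: 1, 2, 3, 4, 5, 6, 7, 8, 8, 9, 9
  row 10: 1, 2, 3, 4, 5, 6, 7, 8, 9, 10, 10
  row 11: 1, 2, 3, 4, 5, 6, 7, 8, 9, 10, 11

hence w(1..11) = (3, 5, 4, 1, 10, 8, 2, 7, 6, 9, 11).

Rothe diagram D(w) (16 cells), 6 SE-corners (essential conditions):

[(2, 4, 1), (3, 2, 0), (5, 9, 4), (6, 2, 1), (6, 7, 4), (8, 6, 5)]


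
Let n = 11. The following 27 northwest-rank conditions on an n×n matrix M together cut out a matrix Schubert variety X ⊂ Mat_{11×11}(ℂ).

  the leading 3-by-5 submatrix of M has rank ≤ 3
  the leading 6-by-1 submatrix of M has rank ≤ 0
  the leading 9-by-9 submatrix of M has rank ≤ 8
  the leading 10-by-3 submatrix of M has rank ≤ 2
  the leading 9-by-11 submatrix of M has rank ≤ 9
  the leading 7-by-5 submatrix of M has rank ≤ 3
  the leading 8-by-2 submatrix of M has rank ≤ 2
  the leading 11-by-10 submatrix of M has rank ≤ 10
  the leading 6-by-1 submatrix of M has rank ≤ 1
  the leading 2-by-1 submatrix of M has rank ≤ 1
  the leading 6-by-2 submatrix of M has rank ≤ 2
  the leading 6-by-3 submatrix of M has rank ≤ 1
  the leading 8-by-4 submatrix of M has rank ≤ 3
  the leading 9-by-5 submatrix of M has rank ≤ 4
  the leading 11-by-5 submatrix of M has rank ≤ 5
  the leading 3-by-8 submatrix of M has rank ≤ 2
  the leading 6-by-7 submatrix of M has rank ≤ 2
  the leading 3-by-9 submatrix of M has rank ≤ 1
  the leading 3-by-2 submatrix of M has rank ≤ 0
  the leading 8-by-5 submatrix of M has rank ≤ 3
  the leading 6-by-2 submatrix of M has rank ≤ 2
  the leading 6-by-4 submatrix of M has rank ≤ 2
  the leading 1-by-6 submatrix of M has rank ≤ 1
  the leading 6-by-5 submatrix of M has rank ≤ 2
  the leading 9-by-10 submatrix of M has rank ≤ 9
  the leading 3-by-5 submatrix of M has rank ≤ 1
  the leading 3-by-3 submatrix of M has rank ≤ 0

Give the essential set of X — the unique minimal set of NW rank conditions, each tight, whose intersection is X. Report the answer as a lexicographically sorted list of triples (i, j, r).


Reconstructing r_w from the 27 given conditions:

  i=1: 0 0 0 1 1 1 1 1 1 1 1
  i=2: 0 0 0 1 1 1 1 1 1 2 2
  i=3: 0 0 0 1 1 1 1 1 1 2 3
  i=4: 0 1 1 2 2 2 2 2 2 3 4
  i=5: 0 1 1 2 2 2 2 3 3 4 5
  i=6: 0 1 1 2 2 2 2 3 4 5 6
  i=7: 1 2 2 3 3 3 3 4 5 6 7
  i=8: 1 2 2 3 3 4 4 5 6 7 8
  i=9: 1 2 2 3 4 5 5 6 7 8 9
  i=10: 1 2 2 3 4 5 6 7 8 9 10
  i=11: 1 2 3 4 5 6 7 8 9 10 11

so w = (4, 10, 11, 2, 8, 9, 1, 6, 5, 7, 3).

7 SE-corners of the 34-cell Rothe diagram give Ess(w):

[(3, 3, 0), (3, 9, 1), (6, 1, 0), (6, 3, 1), (6, 7, 2), (8, 5, 3), (10, 3, 2)]


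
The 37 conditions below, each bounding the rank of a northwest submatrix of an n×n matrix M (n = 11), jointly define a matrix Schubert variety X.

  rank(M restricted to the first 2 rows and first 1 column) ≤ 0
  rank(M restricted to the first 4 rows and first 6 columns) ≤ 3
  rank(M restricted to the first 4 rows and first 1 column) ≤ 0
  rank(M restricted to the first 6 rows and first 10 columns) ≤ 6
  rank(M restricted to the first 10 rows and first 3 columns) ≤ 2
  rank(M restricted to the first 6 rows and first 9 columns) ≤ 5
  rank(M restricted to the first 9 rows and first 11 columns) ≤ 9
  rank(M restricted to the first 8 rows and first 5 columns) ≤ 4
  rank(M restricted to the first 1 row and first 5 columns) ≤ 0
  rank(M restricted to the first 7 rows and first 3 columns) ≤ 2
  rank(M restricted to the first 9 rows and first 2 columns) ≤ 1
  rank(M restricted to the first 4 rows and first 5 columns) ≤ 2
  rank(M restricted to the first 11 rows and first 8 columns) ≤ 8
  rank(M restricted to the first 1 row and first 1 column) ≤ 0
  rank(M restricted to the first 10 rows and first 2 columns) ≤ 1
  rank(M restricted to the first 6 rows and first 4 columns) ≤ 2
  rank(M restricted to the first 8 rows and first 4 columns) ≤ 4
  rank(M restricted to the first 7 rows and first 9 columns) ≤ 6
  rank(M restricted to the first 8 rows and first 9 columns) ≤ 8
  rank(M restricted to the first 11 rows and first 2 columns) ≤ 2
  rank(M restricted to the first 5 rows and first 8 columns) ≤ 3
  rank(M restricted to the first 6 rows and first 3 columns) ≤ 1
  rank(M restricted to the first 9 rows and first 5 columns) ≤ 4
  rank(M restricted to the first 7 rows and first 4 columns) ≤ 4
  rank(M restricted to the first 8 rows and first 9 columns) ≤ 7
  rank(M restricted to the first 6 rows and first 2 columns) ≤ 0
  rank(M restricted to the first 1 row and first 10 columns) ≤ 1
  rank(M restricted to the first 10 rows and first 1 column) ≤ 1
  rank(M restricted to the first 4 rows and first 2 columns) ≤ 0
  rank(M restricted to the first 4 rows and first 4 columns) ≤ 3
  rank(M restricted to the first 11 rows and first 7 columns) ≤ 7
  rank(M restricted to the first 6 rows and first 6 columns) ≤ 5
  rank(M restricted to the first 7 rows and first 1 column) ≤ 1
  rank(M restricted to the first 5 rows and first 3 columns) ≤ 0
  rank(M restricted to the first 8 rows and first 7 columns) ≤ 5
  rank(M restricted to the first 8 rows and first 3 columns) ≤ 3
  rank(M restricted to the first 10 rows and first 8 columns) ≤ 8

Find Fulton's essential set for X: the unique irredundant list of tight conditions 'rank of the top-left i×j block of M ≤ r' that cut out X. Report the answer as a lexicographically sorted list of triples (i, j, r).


Propagating the 37 rank bounds to every northwest block:

  0 0 0 0 0 1 1 1 1 1 1
  0 0 0 1 1 2 2 2 2 2 2
  0 0 0 1 2 3 3 3 3 3 3
  0 0 0 1 2 3 3 3 4 4 4
  0 0 0 1 2 3 3 3 4 5 5
  0 0 1 2 3 4 4 4 5 6 6
  1 1 2 3 4 5 5 5 6 7 7
  1 1 2 3 4 5 5 6 7 8 8
  1 1 2 3 4 5 6 7 8 9 9
  1 1 2 3 4 5 6 7 8 9 10
  1 2 3 4 5 6 7 8 9 10 11

reading off 1-entries of Δ²R: w = (6, 4, 5, 9, 10, 3, 1, 8, 7, 11, 2).

D(w) has 27 cells with 6 SE-corners; essential set:

[(1, 5, 0), (5, 3, 0), (5, 8, 3), (6, 2, 0), (8, 7, 5), (10, 2, 1)]
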